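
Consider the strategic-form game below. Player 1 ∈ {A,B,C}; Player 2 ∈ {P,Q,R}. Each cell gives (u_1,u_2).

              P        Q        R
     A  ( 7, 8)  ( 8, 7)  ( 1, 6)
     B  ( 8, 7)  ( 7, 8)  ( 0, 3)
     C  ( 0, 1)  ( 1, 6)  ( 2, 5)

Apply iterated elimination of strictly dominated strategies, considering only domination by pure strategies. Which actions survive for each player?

Remaining: P1:{A,B} P2:{P,Q}

P2 drop R (Q beats it: A:7>6 B:8>3 C:6>5)
P1 drop C (A beats it: P:7>0 Q:8>1)
P1→{A,B} P2→{P,Q}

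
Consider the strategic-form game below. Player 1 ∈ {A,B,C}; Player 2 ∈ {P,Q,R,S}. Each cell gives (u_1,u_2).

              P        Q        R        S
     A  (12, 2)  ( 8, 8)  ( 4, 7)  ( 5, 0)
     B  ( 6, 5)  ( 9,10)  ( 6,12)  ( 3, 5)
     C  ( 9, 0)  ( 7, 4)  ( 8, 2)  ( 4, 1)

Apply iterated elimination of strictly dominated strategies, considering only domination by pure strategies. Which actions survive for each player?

Survivors P1:{B,C} P2:{Q,R}

P2 drop P (Q beats it: A:8>2 B:10>5 C:4>0)
P2 drop S (Q beats it: A:8>0 B:10>5 C:4>1)
P1 drop A (B beats it: Q:9>8 R:6>4)
P1→{B,C} P2→{Q,R}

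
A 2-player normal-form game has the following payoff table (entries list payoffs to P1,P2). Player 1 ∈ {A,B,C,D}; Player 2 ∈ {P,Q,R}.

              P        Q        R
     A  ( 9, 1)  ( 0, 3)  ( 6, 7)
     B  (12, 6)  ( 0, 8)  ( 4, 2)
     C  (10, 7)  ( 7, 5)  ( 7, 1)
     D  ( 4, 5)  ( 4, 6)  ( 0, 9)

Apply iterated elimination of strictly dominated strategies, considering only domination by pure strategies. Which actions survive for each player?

P1 drop A (C beats it: P:10>9 Q:7>0 R:7>6)
P1 drop D (C beats it: P:10>4 Q:7>4 R:7>0)
P2 drop R (P beats it: B:6>2 C:7>1)
P1→{B,C} P2→{P,Q}

Survivors P1:{B,C} P2:{P,Q}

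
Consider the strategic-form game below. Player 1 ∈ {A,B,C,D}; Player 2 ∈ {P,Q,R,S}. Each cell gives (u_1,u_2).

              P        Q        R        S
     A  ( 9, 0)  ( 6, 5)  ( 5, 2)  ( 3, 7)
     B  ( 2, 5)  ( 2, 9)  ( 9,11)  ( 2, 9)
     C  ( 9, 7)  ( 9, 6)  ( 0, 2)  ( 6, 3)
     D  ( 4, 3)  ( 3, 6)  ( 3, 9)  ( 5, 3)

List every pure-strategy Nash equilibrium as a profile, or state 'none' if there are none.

(A,P): not NE [P2→S gives 7>0]
(A,Q): not NE [P1→C gives 9>6; P2→S gives 7>5]
(A,R): not NE [P1→B gives 9>5; P2→S gives 7>2]
(A,S): not NE [P1→C gives 6>3]
(B,P): not NE [P1→C gives 9>2; P2→R gives 11>5]
(B,Q): not NE [P1→C gives 9>2; P2→R gives 11>9]
(B,R): NE
(B,S): not NE [P1→C gives 6>2; P2→R gives 11>9]
(C,P): NE
(C,Q): not NE [P2→P gives 7>6]
(C,R): not NE [P1→B gives 9>0; P2→P gives 7>2]
(C,S): not NE [P2→P gives 7>3]
(D,P): not NE [P1→C gives 9>4; P2→R gives 9>3]
(D,Q): not NE [P1→C gives 9>3; P2→R gives 9>6]
(D,R): not NE [P1→B gives 9>3]
(D,S): not NE [P1→C gives 6>5; P2→R gives 9>3]

Nash profiles: (B,R), (C,P)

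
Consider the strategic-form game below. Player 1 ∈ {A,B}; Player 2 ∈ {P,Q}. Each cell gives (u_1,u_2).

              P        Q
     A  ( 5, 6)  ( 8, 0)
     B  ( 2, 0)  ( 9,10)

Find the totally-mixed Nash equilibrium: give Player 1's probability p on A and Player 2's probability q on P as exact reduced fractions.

P1 indiff ⇒ q·5+(1-q)·8 = q·2+(1-q)·9 ⇒ q(3) = (1-q)(1) ⇒ q = 1/4
P2 indiff ⇒ p·6+(1-p)·0 = p·0+(1-p)·10 ⇒ p(6) = (1-p)(10) ⇒ p = 5/8

P1 mixes 5/8 on A; P2 mixes 1/4 on P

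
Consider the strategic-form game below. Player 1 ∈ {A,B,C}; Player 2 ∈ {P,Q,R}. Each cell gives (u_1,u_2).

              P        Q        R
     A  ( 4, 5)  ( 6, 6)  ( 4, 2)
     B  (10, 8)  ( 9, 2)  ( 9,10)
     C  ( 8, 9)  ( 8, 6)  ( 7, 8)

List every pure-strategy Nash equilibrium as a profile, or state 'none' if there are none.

NE set: (B,R)

(A,P): not NE [P1→B gives 10>4; P2→Q gives 6>5]
(A,Q): not NE [P1→B gives 9>6]
(A,R): not NE [P1→B gives 9>4; P2→Q gives 6>2]
(B,P): not NE [P2→R gives 10>8]
(B,Q): not NE [P2→R gives 10>2]
(B,R): NE
(C,P): not NE [P1→B gives 10>8]
(C,Q): not NE [P1→B gives 9>8; P2→P gives 9>6]
(C,R): not NE [P1→B gives 9>7; P2→P gives 9>8]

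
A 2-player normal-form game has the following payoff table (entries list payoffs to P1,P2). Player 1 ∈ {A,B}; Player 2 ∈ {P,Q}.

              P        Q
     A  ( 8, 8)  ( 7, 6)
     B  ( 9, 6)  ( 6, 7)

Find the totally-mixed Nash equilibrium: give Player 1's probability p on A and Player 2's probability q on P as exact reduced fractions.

P1 indiff ⇒ q·8+(1-q)·7 = q·9+(1-q)·6 ⇒ q(-1) = (1-q)(-1) ⇒ q = 1/2
P2 indiff ⇒ p·8+(1-p)·6 = p·6+(1-p)·7 ⇒ p(2) = (1-p)(1) ⇒ p = 1/3

p=1/3, q=1/2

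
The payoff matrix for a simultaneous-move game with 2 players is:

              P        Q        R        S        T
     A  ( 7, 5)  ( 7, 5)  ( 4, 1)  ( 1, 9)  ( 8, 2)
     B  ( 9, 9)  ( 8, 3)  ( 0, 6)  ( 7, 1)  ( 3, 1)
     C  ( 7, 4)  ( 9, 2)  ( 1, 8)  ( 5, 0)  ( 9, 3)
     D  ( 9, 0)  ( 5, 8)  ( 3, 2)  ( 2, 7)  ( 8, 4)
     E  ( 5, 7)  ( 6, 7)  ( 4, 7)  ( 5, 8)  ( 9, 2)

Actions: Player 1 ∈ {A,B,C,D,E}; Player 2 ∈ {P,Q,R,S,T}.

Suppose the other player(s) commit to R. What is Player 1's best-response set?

argmax u_1 = {A,E}

u_1(A vs R) = 4
u_1(B vs R) = 0
u_1(C vs R) = 1
u_1(D vs R) = 3
u_1(E vs R) = 4
max payoff 4 at {A,E}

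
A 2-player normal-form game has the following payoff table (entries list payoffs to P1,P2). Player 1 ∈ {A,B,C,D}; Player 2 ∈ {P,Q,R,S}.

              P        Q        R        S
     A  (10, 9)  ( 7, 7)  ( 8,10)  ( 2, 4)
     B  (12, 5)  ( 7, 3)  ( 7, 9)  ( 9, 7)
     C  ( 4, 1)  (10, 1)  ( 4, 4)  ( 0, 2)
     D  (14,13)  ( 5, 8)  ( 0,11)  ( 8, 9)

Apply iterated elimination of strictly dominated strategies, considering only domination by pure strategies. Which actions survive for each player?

P2 drop Q (R beats it: A:10>7 B:9>3 C:4>1 D:11>8)
P1 drop C (A beats it: P:10>4 R:8>4 S:2>0)
P2 drop S (R beats it: A:10>4 B:9>7 D:11>9)
P1→{A,B,D} P2→{P,R}

Remaining: P1:{A,B,D} P2:{P,R}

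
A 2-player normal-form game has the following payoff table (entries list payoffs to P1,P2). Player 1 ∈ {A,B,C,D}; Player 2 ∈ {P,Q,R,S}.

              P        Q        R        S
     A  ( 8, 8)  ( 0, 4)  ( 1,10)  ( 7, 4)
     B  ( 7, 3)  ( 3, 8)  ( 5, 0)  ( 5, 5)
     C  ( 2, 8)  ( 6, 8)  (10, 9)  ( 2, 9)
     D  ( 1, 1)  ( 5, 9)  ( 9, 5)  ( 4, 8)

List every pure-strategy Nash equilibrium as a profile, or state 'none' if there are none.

(A,P): not NE [P2→R gives 10>8]
(A,Q): not NE [P1→C gives 6>0; P2→R gives 10>4]
(A,R): not NE [P1→C gives 10>1]
(A,S): not NE [P2→R gives 10>4]
(B,P): not NE [P1→A gives 8>7; P2→Q gives 8>3]
(B,Q): not NE [P1→C gives 6>3]
(B,R): not NE [P1→C gives 10>5; P2→Q gives 8>0]
(B,S): not NE [P1→A gives 7>5; P2→Q gives 8>5]
(C,P): not NE [P1→A gives 8>2; P2→S gives 9>8]
(C,Q): not NE [P2→S gives 9>8]
(C,R): NE
(C,S): not NE [P1→A gives 7>2]
(D,P): not NE [P1→A gives 8>1; P2→Q gives 9>1]
(D,Q): not NE [P1→C gives 6>5]
(D,R): not NE [P1→C gives 10>9; P2→Q gives 9>5]
(D,S): not NE [P1→A gives 7>4; P2→Q gives 9>8]

PSNE = {(C,R)}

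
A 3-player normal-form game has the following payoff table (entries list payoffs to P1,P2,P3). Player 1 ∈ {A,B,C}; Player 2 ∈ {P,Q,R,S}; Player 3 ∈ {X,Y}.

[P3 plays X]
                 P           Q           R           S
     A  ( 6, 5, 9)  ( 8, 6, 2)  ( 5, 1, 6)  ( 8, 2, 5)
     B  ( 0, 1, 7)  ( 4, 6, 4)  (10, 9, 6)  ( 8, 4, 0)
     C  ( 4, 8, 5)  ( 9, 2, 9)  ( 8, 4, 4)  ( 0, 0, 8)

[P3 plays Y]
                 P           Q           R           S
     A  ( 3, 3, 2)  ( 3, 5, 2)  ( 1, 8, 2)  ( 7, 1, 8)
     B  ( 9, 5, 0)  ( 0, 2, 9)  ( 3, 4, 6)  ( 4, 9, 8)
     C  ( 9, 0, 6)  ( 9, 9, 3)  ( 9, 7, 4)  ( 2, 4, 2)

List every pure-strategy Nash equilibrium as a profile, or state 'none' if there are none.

NE set: (B,R,X)

(A,P,X): not NE [P2→Q gives 6>5]
(A,P,Y): not NE [P1→C gives 9>3; P2→R gives 8>3; P3→X gives 9>2]
(A,Q,X): not NE [P1→C gives 9>8]
(A,Q,Y): not NE [P1→C gives 9>3; P2→R gives 8>5]
(A,R,X): not NE [P1→B gives 10>5; P2→Q gives 6>1]
(A,R,Y): not NE [P1→C gives 9>1; P3→X gives 6>2]
(A,S,X): not NE [P2→Q gives 6>2; P3→Y gives 8>5]
(A,S,Y): not NE [P2→R gives 8>1]
(B,P,X): not NE [P1→A gives 6>0; P2→R gives 9>1]
(B,P,Y): not NE [P2→S gives 9>5; P3→X gives 7>0]
(B,Q,X): not NE [P1→C gives 9>4; P2→R gives 9>6; P3→Y gives 9>4]
(B,Q,Y): not NE [P1→C gives 9>0; P2→S gives 9>2]
(B,R,X): NE
(B,R,Y): not NE [P1→C gives 9>3; P2→S gives 9>4]
(B,S,X): not NE [P2→R gives 9>4; P3→Y gives 8>0]
(B,S,Y): not NE [P1→A gives 7>4]
(C,P,X): not NE [P1→A gives 6>4; P3→Y gives 6>5]
(C,P,Y): not NE [P2→Q gives 9>0]
(C,Q,X): not NE [P2→P gives 8>2]
(C,Q,Y): not NE [P3→X gives 9>3]
(C,R,X): not NE [P1→B gives 10>8; P2→P gives 8>4]
(C,R,Y): not NE [P2→Q gives 9>7]
(C,S,X): not NE [P1→B gives 8>0; P2→P gives 8>0]
(C,S,Y): not NE [P1→A gives 7>2; P2→Q gives 9>4; P3→X gives 8>2]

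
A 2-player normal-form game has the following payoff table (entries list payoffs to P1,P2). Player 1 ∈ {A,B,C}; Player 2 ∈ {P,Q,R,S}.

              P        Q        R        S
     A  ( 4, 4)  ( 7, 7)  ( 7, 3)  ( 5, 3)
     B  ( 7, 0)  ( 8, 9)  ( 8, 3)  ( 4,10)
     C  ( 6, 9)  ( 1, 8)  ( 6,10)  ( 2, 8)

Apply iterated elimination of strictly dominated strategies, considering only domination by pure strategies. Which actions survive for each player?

P1 drop C (B beats it: P:7>6 Q:8>1 R:8>6 S:4>2)
P2 drop P (Q beats it: A:7>4 B:9>0)
P2 drop R (Q beats it: A:7>3 B:9>3)
P1→{A,B} P2→{Q,S}

Survivors P1:{A,B} P2:{Q,S}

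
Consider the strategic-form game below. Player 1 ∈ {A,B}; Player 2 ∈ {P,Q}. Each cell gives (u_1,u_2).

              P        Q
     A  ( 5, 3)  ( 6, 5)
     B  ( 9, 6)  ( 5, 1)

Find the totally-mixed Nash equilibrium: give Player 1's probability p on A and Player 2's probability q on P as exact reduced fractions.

p=5/7, q=1/5

P1 indiff ⇒ q·5+(1-q)·6 = q·9+(1-q)·5 ⇒ q(-4) = (1-q)(-1) ⇒ q = 1/5
P2 indiff ⇒ p·3+(1-p)·6 = p·5+(1-p)·1 ⇒ p(-2) = (1-p)(-5) ⇒ p = 5/7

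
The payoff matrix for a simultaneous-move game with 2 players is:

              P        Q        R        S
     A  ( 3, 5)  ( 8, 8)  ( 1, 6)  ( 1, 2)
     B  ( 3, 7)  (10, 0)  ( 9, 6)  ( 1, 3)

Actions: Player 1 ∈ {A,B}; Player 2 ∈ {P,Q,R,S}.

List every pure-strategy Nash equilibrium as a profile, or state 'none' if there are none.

NE set: (B,P)

(A,P): not NE [P2→Q gives 8>5]
(A,Q): not NE [P1→B gives 10>8]
(A,R): not NE [P1→B gives 9>1; P2→Q gives 8>6]
(A,S): not NE [P2→Q gives 8>2]
(B,P): NE
(B,Q): not NE [P2→P gives 7>0]
(B,R): not NE [P2→P gives 7>6]
(B,S): not NE [P2→P gives 7>3]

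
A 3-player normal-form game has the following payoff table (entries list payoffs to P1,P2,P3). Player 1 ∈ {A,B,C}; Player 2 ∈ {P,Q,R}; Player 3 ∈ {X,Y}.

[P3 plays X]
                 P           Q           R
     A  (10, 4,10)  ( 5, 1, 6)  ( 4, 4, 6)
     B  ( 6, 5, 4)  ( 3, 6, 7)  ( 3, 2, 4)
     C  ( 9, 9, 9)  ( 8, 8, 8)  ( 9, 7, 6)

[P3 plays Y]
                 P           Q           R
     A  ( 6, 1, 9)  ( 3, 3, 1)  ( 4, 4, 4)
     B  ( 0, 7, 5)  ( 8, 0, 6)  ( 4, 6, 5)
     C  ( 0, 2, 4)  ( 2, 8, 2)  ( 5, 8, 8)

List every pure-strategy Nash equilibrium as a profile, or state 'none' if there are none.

(A,P,X): NE
(A,P,Y): not NE [P2→R gives 4>1; P3→X gives 10>9]
(A,Q,X): not NE [P1→C gives 8>5; P2→R gives 4>1]
(A,Q,Y): not NE [P1→B gives 8>3; P2→R gives 4>3; P3→X gives 6>1]
(A,R,X): not NE [P1→C gives 9>4]
(A,R,Y): not NE [P1→C gives 5>4; P3→X gives 6>4]
(B,P,X): not NE [P1→A gives 10>6; P2→Q gives 6>5; P3→Y gives 5>4]
(B,P,Y): not NE [P1→A gives 6>0]
(B,Q,X): not NE [P1→C gives 8>3]
(B,Q,Y): not NE [P2→P gives 7>0; P3→X gives 7>6]
(B,R,X): not NE [P1→C gives 9>3; P2→Q gives 6>2; P3→Y gives 5>4]
(B,R,Y): not NE [P1→C gives 5>4; P2→P gives 7>6]
(C,P,X): not NE [P1→A gives 10>9]
(C,P,Y): not NE [P1→A gives 6>0; P2→R gives 8>2; P3→X gives 9>4]
(C,Q,X): not NE [P2→P gives 9>8]
(C,Q,Y): not NE [P1→B gives 8>2; P3→X gives 8>2]
(C,R,X): not NE [P2→P gives 9>7; P3→Y gives 8>6]
(C,R,Y): NE

Nash profiles: (A,P,X), (C,R,Y)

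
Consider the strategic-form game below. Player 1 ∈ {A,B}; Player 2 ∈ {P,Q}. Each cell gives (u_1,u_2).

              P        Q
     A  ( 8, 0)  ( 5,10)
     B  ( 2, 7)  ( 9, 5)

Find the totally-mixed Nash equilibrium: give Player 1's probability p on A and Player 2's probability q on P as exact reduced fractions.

P1 indiff ⇒ q·8+(1-q)·5 = q·2+(1-q)·9 ⇒ q(6) = (1-q)(4) ⇒ q = 2/5
P2 indiff ⇒ p·0+(1-p)·7 = p·10+(1-p)·5 ⇒ p(-10) = (1-p)(-2) ⇒ p = 1/6

(p,q) = (1/6, 2/5)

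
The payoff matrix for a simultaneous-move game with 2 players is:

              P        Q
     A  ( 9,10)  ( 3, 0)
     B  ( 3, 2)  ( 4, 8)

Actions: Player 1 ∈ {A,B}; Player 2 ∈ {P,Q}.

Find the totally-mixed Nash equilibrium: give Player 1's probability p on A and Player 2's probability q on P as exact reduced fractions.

P1 indiff ⇒ q·9+(1-q)·3 = q·3+(1-q)·4 ⇒ q(6) = (1-q)(1) ⇒ q = 1/7
P2 indiff ⇒ p·10+(1-p)·2 = p·0+(1-p)·8 ⇒ p(10) = (1-p)(6) ⇒ p = 3/8

(p,q) = (3/8, 1/7)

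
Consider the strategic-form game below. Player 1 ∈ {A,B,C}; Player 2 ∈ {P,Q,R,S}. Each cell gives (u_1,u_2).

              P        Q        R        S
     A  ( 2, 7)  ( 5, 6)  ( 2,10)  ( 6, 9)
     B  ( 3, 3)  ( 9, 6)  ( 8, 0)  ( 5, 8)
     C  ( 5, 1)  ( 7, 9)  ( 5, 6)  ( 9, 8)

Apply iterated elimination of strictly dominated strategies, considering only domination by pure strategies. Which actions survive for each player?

Remaining: P1:{B,C} P2:{Q,S}

P1 drop A (C beats it: P:5>2 Q:7>5 R:5>2 S:9>6)
P2 drop P (Q beats it: B:6>3 C:9>1)
P2 drop R (Q beats it: B:6>0 C:9>6)
P1→{B,C} P2→{Q,S}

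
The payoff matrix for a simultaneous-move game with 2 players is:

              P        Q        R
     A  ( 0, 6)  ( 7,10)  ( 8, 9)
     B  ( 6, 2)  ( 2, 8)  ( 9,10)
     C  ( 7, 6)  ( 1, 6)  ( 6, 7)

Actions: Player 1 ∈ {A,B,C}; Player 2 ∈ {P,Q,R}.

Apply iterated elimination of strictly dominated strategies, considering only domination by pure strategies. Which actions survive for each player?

Remaining: P1:{A,B} P2:{Q,R}

P2 drop P (R beats it: A:9>6 B:10>2 C:7>6)
P1 drop C (A beats it: Q:7>1 R:8>6)
P1→{A,B} P2→{Q,R}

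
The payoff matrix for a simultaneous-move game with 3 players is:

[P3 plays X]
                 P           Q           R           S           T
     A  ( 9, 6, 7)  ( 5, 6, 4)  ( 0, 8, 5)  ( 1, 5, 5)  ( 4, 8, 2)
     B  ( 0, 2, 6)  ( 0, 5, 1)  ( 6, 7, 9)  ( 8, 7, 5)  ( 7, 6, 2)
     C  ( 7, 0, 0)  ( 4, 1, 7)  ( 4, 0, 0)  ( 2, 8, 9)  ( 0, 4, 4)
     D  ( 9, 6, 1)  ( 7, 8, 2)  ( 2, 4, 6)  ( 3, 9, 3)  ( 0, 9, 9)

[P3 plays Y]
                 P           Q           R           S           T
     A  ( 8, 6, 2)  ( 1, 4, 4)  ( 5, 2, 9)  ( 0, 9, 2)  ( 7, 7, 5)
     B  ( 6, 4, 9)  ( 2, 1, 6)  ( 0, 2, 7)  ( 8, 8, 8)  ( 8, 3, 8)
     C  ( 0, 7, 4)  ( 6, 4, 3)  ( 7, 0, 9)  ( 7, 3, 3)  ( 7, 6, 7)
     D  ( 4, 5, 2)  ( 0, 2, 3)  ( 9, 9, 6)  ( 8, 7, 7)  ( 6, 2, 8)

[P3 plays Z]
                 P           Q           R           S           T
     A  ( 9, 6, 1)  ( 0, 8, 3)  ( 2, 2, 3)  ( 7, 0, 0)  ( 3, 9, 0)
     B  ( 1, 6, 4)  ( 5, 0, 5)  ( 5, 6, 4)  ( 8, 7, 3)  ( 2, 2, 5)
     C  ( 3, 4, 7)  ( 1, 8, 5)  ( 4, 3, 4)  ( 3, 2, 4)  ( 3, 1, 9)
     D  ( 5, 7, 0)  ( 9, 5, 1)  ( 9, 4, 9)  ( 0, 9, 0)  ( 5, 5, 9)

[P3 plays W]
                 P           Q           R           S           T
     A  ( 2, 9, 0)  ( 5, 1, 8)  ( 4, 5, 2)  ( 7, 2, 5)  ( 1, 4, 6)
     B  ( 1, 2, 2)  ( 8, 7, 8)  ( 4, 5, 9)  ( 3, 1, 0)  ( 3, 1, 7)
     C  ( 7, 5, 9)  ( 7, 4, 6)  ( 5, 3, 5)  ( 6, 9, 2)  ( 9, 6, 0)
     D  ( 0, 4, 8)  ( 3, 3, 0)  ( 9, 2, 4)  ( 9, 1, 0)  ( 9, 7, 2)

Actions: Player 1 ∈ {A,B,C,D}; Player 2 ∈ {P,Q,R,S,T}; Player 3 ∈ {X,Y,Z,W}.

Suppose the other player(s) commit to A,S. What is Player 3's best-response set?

u_3(X vs A,S) = 5
u_3(Y vs A,S) = 2
u_3(Z vs A,S) = 0
u_3(W vs A,S) = 5
max payoff 5 at {X,W}

argmax u_3 = {X,W}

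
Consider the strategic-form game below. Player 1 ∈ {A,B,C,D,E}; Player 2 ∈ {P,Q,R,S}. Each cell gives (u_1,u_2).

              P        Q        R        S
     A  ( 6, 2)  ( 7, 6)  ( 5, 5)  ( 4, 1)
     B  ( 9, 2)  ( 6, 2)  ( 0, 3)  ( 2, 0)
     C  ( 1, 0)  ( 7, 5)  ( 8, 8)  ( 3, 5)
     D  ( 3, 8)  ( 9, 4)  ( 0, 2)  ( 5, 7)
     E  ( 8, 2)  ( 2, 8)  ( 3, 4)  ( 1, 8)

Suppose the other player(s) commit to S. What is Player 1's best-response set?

u_1(A vs S) = 4
u_1(B vs S) = 2
u_1(C vs S) = 3
u_1(D vs S) = 5
u_1(E vs S) = 1
max payoff 5 at {D}

argmax u_1 = {D}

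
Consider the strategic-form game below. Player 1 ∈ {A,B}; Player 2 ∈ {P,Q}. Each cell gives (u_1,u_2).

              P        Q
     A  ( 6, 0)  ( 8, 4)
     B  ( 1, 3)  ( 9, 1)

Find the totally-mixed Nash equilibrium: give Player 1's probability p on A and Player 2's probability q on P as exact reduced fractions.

P1 indiff ⇒ q·6+(1-q)·8 = q·1+(1-q)·9 ⇒ q(5) = (1-q)(1) ⇒ q = 1/6
P2 indiff ⇒ p·0+(1-p)·3 = p·4+(1-p)·1 ⇒ p(-4) = (1-p)(-2) ⇒ p = 1/3

(p,q) = (1/3, 1/6)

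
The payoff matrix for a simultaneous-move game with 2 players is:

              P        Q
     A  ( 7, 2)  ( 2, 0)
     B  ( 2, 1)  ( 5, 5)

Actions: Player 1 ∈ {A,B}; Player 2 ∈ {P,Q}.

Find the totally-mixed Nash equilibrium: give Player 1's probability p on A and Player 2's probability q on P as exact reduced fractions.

p=2/3, q=3/8

P1 indiff ⇒ q·7+(1-q)·2 = q·2+(1-q)·5 ⇒ q(5) = (1-q)(3) ⇒ q = 3/8
P2 indiff ⇒ p·2+(1-p)·1 = p·0+(1-p)·5 ⇒ p(2) = (1-p)(4) ⇒ p = 2/3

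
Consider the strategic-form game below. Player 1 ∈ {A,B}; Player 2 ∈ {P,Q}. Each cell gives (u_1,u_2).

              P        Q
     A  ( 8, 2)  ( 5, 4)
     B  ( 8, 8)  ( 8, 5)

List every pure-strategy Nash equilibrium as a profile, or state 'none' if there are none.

Nash profiles: (B,P)

(A,P): not NE [P2→Q gives 4>2]
(A,Q): not NE [P1→B gives 8>5]
(B,P): NE
(B,Q): not NE [P2→P gives 8>5]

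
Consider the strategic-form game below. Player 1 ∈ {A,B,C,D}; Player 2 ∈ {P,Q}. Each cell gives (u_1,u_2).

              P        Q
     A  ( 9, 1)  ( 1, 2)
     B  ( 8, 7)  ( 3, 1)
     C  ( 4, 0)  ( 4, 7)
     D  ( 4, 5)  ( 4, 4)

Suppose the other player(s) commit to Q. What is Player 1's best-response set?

u_1(A vs Q) = 1
u_1(B vs Q) = 3
u_1(C vs Q) = 4
u_1(D vs Q) = 4
max payoff 4 at {C,D}

argmax u_1 = {C,D}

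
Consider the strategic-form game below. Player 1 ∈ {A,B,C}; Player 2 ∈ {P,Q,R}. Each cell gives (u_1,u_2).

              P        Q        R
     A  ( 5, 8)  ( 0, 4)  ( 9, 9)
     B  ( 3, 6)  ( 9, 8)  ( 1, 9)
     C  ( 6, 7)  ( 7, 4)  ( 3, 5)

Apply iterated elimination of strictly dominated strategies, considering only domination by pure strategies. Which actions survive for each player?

P2 drop Q (R beats it: A:9>4 B:9>8 C:5>4)
P1 drop B (A beats it: P:5>3 R:9>1)
P1→{A,C} P2→{P,R}

Survivors P1:{A,C} P2:{P,R}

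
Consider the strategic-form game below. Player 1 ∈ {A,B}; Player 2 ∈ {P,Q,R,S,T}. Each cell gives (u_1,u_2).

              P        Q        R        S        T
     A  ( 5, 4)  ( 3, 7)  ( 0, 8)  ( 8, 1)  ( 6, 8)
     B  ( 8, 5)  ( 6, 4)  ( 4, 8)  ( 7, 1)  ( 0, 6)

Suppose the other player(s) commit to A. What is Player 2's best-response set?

u_2(P vs A) = 4
u_2(Q vs A) = 7
u_2(R vs A) = 8
u_2(S vs A) = 1
u_2(T vs A) = 8
max payoff 8 at {R,T}

BR_2 = {R,T}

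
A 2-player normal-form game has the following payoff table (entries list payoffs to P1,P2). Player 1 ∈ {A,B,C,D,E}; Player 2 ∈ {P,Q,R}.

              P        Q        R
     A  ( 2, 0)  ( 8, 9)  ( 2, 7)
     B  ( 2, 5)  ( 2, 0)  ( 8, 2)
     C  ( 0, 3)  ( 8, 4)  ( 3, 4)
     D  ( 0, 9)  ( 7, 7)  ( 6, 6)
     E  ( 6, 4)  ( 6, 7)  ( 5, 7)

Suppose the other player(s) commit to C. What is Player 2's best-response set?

u_2(P vs C) = 3
u_2(Q vs C) = 4
u_2(R vs C) = 4
max payoff 4 at {Q,R}

P2 best: {Q,R}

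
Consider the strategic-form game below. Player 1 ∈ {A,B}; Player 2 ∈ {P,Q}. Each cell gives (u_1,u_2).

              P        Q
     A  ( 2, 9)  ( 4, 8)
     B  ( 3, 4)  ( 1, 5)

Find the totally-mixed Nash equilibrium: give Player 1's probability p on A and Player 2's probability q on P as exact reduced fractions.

p=1/2, q=3/4

P1 indiff ⇒ q·2+(1-q)·4 = q·3+(1-q)·1 ⇒ q(-1) = (1-q)(-3) ⇒ q = 3/4
P2 indiff ⇒ p·9+(1-p)·4 = p·8+(1-p)·5 ⇒ p(1) = (1-p)(1) ⇒ p = 1/2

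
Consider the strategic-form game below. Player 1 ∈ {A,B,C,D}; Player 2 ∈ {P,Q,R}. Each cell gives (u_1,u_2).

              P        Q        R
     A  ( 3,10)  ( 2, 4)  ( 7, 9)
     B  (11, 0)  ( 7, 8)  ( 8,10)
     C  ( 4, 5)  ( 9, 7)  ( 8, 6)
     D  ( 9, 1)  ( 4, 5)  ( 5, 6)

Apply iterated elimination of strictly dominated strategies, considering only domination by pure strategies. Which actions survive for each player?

P1 drop A (B beats it: P:11>3 Q:7>2 R:8>7)
P1 drop D (B beats it: P:11>9 Q:7>4 R:8>5)
P2 drop P (Q beats it: B:8>0 C:7>5)
P1→{B,C} P2→{Q,R}

Survivors P1:{B,C} P2:{Q,R}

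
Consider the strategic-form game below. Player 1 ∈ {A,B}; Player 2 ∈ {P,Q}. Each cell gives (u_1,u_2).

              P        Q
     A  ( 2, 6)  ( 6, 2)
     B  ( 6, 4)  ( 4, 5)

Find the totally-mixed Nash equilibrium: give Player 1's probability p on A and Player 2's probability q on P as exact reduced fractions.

P1 mixes 1/5 on A; P2 mixes 1/3 on P

P1 indiff ⇒ q·2+(1-q)·6 = q·6+(1-q)·4 ⇒ q(-4) = (1-q)(-2) ⇒ q = 1/3
P2 indiff ⇒ p·6+(1-p)·4 = p·2+(1-p)·5 ⇒ p(4) = (1-p)(1) ⇒ p = 1/5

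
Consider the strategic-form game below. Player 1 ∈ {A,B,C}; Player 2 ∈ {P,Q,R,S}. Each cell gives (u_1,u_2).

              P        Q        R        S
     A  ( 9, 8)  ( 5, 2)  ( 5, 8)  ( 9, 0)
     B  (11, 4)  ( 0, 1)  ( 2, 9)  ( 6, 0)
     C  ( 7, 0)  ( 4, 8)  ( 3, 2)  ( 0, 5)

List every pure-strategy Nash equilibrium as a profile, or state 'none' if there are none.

NE set: (A,R)

(A,P): not NE [P1→B gives 11>9]
(A,Q): not NE [P2→R gives 8>2]
(A,R): NE
(A,S): not NE [P2→R gives 8>0]
(B,P): not NE [P2→R gives 9>4]
(B,Q): not NE [P1→A gives 5>0; P2→R gives 9>1]
(B,R): not NE [P1→A gives 5>2]
(B,S): not NE [P1→A gives 9>6; P2→R gives 9>0]
(C,P): not NE [P1→B gives 11>7; P2→Q gives 8>0]
(C,Q): not NE [P1→A gives 5>4]
(C,R): not NE [P1→A gives 5>3; P2→Q gives 8>2]
(C,S): not NE [P1→A gives 9>0; P2→Q gives 8>5]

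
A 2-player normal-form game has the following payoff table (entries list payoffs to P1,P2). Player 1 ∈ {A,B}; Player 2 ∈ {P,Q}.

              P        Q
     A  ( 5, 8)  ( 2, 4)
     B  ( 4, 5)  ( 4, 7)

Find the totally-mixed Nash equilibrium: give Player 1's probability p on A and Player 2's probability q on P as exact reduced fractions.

(p,q) = (1/3, 2/3)

P1 indiff ⇒ q·5+(1-q)·2 = q·4+(1-q)·4 ⇒ q(1) = (1-q)(2) ⇒ q = 2/3
P2 indiff ⇒ p·8+(1-p)·5 = p·4+(1-p)·7 ⇒ p(4) = (1-p)(2) ⇒ p = 1/3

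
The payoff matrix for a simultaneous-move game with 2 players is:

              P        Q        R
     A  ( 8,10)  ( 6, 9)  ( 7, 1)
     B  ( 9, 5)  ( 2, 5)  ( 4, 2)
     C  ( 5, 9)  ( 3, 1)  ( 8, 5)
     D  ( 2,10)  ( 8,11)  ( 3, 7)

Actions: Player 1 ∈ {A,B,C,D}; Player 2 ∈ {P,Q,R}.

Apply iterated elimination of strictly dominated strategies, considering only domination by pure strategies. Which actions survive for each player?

Remaining: P1:{A,B,D} P2:{P,Q}

P2 drop R (P beats it: A:10>1 B:5>2 C:9>5 D:10>7)
P1 drop C (A beats it: P:8>5 Q:6>3)
P1→{A,B,D} P2→{P,Q}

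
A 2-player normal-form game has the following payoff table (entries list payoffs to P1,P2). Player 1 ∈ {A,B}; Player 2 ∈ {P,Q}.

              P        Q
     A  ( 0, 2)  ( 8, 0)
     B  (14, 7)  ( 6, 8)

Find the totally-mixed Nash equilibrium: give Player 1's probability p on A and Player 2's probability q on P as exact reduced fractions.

P1 indiff ⇒ q·0+(1-q)·8 = q·14+(1-q)·6 ⇒ q(-14) = (1-q)(-2) ⇒ q = 1/8
P2 indiff ⇒ p·2+(1-p)·7 = p·0+(1-p)·8 ⇒ p(2) = (1-p)(1) ⇒ p = 1/3

P1 mixes 1/3 on A; P2 mixes 1/8 on P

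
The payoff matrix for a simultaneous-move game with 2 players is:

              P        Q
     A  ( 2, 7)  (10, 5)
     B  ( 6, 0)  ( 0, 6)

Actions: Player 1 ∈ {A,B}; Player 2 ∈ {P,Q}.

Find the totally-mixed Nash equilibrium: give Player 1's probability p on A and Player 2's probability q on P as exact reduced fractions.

p=3/4, q=5/7

P1 indiff ⇒ q·2+(1-q)·10 = q·6+(1-q)·0 ⇒ q(-4) = (1-q)(-10) ⇒ q = 5/7
P2 indiff ⇒ p·7+(1-p)·0 = p·5+(1-p)·6 ⇒ p(2) = (1-p)(6) ⇒ p = 3/4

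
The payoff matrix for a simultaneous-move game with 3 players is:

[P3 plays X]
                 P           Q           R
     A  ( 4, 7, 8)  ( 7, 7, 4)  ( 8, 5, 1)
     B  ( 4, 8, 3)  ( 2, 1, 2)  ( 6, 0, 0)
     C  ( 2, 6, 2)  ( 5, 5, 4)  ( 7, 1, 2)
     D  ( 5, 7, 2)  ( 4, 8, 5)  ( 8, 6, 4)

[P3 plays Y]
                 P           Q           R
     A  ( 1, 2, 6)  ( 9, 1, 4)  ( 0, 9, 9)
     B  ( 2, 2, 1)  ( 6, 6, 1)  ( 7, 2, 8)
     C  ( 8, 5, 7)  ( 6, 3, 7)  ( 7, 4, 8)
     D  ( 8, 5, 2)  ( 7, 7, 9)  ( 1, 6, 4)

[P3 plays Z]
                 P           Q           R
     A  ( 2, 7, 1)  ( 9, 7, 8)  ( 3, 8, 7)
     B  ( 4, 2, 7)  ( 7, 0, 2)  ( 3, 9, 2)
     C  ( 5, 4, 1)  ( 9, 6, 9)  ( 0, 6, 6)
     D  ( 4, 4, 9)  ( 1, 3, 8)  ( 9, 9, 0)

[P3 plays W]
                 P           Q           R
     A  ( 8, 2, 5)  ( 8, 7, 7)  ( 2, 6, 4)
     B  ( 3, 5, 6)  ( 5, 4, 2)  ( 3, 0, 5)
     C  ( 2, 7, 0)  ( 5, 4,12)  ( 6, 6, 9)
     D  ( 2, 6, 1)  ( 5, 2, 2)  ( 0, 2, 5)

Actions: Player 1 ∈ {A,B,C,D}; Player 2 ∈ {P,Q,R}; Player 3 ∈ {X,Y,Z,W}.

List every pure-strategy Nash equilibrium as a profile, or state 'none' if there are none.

NE set: (C,P,Y)

(A,P,X): not NE [P1→D gives 5>4]
(A,P,Y): not NE [P1→D gives 8>1; P2→R gives 9>2; P3→X gives 8>6]
(A,P,Z): not NE [P1→C gives 5>2; P2→R gives 8>7; P3→X gives 8>1]
(A,P,W): not NE [P2→Q gives 7>2; P3→X gives 8>5]
(A,Q,X): not NE [P3→Z gives 8>4]
(A,Q,Y): not NE [P2→R gives 9>1; P3→Z gives 8>4]
(A,Q,Z): not NE [P2→R gives 8>7]
(A,Q,W): not NE [P3→Z gives 8>7]
(A,R,X): not NE [P2→Q gives 7>5; P3→Y gives 9>1]
(A,R,Y): not NE [P1→C gives 7>0]
(A,R,Z): not NE [P1→D gives 9>3; P3→Y gives 9>7]
(A,R,W): not NE [P1→C gives 6>2; P2→Q gives 7>6; P3→Y gives 9>4]
(B,P,X): not NE [P1→D gives 5>4; P3→Z gives 7>3]
(B,P,Y): not NE [P1→D gives 8>2; P2→Q gives 6>2; P3→Z gives 7>1]
(B,P,Z): not NE [P1→C gives 5>4; P2→R gives 9>2]
(B,P,W): not NE [P1→A gives 8>3; P3→Z gives 7>6]
(B,Q,X): not NE [P1→A gives 7>2; P2→P gives 8>1]
(B,Q,Y): not NE [P1→A gives 9>6; P3→W gives 2>1]
(B,Q,Z): not NE [P1→C gives 9>7; P2→R gives 9>0]
(B,Q,W): not NE [P1→A gives 8>5; P2→P gives 5>4]
(B,R,X): not NE [P1→D gives 8>6; P2→P gives 8>0; P3→Y gives 8>0]
(B,R,Y): not NE [P2→Q gives 6>2]
(B,R,Z): not NE [P1→D gives 9>3; P3→Y gives 8>2]
(B,R,W): not NE [P1→C gives 6>3; P2→P gives 5>0; P3→Y gives 8>5]
(C,P,X): not NE [P1→D gives 5>2; P3→Y gives 7>2]
(C,P,Y): NE
(C,P,Z): not NE [P2→R gives 6>4; P3→Y gives 7>1]
(C,P,W): not NE [P1→A gives 8>2; P3→Y gives 7>0]
(C,Q,X): not NE [P1→A gives 7>5; P2→P gives 6>5; P3→W gives 12>4]
(C,Q,Y): not NE [P1→A gives 9>6; P2→P gives 5>3; P3→W gives 12>7]
(C,Q,Z): not NE [P3→W gives 12>9]
(C,Q,W): not NE [P1→A gives 8>5; P2→P gives 7>4]
(C,R,X): not NE [P1→D gives 8>7; P2→P gives 6>1; P3→W gives 9>2]
(C,R,Y): not NE [P2→P gives 5>4; P3→W gives 9>8]
(C,R,Z): not NE [P1→D gives 9>0; P3→W gives 9>6]
(C,R,W): not NE [P2→P gives 7>6]
(D,P,X): not NE [P2→Q gives 8>7; P3→Z gives 9>2]
(D,P,Y): not NE [P2→Q gives 7>5; P3→Z gives 9>2]
(D,P,Z): not NE [P1→C gives 5>4; P2→R gives 9>4]
(D,P,W): not NE [P1→A gives 8>2; P3→Z gives 9>1]
(D,Q,X): not NE [P1→A gives 7>4; P3→Y gives 9>5]
(D,Q,Y): not NE [P1→A gives 9>7]
(D,Q,Z): not NE [P1→C gives 9>1; P2→R gives 9>3; P3→Y gives 9>8]
(D,Q,W): not NE [P1→A gives 8>5; P2→P gives 6>2; P3→Y gives 9>2]
(D,R,X): not NE [P2→Q gives 8>6; P3→W gives 5>4]
(D,R,Y): not NE [P1→C gives 7>1; P2→Q gives 7>6; P3→W gives 5>4]
(D,R,Z): not NE [P3→W gives 5>0]
(D,R,W): not NE [P1→C gives 6>0; P2→P gives 6>2]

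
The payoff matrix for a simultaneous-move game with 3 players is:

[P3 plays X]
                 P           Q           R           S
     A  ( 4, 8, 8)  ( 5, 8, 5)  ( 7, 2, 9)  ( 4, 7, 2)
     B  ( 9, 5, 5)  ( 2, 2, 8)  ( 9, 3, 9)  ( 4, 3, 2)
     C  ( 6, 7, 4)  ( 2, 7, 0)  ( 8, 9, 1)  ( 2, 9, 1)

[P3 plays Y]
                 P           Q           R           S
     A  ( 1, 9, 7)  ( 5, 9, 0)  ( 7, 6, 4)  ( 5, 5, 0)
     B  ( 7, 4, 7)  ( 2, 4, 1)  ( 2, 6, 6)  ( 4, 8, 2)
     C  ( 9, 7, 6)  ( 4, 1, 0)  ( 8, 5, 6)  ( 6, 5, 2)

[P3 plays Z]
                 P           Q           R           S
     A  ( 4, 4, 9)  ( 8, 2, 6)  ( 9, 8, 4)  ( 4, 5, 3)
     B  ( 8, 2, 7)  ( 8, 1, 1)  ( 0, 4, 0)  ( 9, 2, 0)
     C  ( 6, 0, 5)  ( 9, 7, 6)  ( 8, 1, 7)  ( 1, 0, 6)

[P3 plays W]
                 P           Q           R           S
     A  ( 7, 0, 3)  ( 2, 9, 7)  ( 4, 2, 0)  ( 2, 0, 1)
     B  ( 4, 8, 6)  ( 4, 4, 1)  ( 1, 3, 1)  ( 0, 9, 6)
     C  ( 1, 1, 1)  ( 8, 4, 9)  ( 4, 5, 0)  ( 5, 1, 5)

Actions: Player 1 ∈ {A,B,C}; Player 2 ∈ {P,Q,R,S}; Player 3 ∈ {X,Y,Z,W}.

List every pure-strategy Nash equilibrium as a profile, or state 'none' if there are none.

(A,P,X): not NE [P1→B gives 9>4; P3→Z gives 9>8]
(A,P,Y): not NE [P1→C gives 9>1; P3→Z gives 9>7]
(A,P,Z): not NE [P1→B gives 8>4; P2→R gives 8>4]
(A,P,W): not NE [P2→Q gives 9>0; P3→Z gives 9>3]
(A,Q,X): not NE [P3→W gives 7>5]
(A,Q,Y): not NE [P3→W gives 7>0]
(A,Q,Z): not NE [P1→C gives 9>8; P2→R gives 8>2; P3→W gives 7>6]
(A,Q,W): not NE [P1→C gives 8>2]
(A,R,X): not NE [P1→B gives 9>7; P2→Q gives 8>2]
(A,R,Y): not NE [P1→C gives 8>7; P2→Q gives 9>6; P3→X gives 9>4]
(A,R,Z): not NE [P3→X gives 9>4]
(A,R,W): not NE [P2→Q gives 9>2; P3→X gives 9>0]
(A,S,X): not NE [P2→Q gives 8>7; P3→Z gives 3>2]
(A,S,Y): not NE [P1→C gives 6>5; P2→Q gives 9>5; P3→Z gives 3>0]
(A,S,Z): not NE [P1→B gives 9>4; P2→R gives 8>5]
(A,S,W): not NE [P1→C gives 5>2; P2→Q gives 9>0; P3→Z gives 3>1]
(B,P,X): not NE [P3→Z gives 7>5]
(B,P,Y): not NE [P1→C gives 9>7; P2→S gives 8>4]
(B,P,Z): not NE [P2→R gives 4>2]
(B,P,W): not NE [P1→A gives 7>4; P2→S gives 9>8; P3→Z gives 7>6]
(B,Q,X): not NE [P1→A gives 5>2; P2→P gives 5>2]
(B,Q,Y): not NE [P1→A gives 5>2; P2→S gives 8>4; P3→X gives 8>1]
(B,Q,Z): not NE [P1→C gives 9>8; P2→R gives 4>1; P3→X gives 8>1]
(B,Q,W): not NE [P1→C gives 8>4; P2→S gives 9>4; P3→X gives 8>1]
(B,R,X): not NE [P2→P gives 5>3]
(B,R,Y): not NE [P1→C gives 8>2; P2→S gives 8>6; P3→X gives 9>6]
(B,R,Z): not NE [P1→A gives 9>0; P3→X gives 9>0]
(B,R,W): not NE [P1→C gives 4>1; P2→S gives 9>3; P3→X gives 9>1]
(B,S,X): not NE [P2→P gives 5>3; P3→W gives 6>2]
(B,S,Y): not NE [P1→C gives 6>4; P3→W gives 6>2]
(B,S,Z): not NE [P2→R gives 4>2; P3→W gives 6>0]
(B,S,W): not NE [P1→C gives 5>0]
(C,P,X): not NE [P1→B gives 9>6; P2→S gives 9>7; P3→Y gives 6>4]
(C,P,Y): NE
(C,P,Z): not NE [P1→B gives 8>6; P2→Q gives 7>0; P3→Y gives 6>5]
(C,P,W): not NE [P1→A gives 7>1; P2→R gives 5>1; P3→Y gives 6>1]
(C,Q,X): not NE [P1→A gives 5>2; P2→S gives 9>7; P3→W gives 9>0]
(C,Q,Y): not NE [P1→A gives 5>4; P2→P gives 7>1; P3→W gives 9>0]
(C,Q,Z): not NE [P3→W gives 9>6]
(C,Q,W): not NE [P2→R gives 5>4]
(C,R,X): not NE [P1→B gives 9>8; P3→Z gives 7>1]
(C,R,Y): not NE [P2→P gives 7>5; P3→Z gives 7>6]
(C,R,Z): not NE [P1→A gives 9>8; P2→Q gives 7>1]
(C,R,W): not NE [P3→Z gives 7>0]
(C,S,X): not NE [P1→B gives 4>2; P3→Z gives 6>1]
(C,S,Y): not NE [P2→P gives 7>5; P3→Z gives 6>2]
(C,S,Z): not NE [P1→B gives 9>1; P2→Q gives 7>0]
(C,S,W): not NE [P2→R gives 5>1; P3→Z gives 6>5]

NE set: (C,P,Y)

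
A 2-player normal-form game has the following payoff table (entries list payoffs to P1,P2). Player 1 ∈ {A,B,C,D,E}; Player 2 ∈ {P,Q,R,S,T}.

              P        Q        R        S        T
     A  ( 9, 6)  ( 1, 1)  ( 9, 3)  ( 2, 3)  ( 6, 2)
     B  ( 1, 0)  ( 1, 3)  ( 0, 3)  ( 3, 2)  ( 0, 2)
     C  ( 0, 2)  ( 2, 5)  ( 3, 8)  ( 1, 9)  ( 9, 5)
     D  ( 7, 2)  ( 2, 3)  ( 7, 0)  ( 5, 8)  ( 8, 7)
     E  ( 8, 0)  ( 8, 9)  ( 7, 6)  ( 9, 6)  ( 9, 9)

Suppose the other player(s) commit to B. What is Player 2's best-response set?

u_2(P vs B) = 0
u_2(Q vs B) = 3
u_2(R vs B) = 3
u_2(S vs B) = 2
u_2(T vs B) = 2
max payoff 3 at {Q,R}

argmax u_2 = {Q,R}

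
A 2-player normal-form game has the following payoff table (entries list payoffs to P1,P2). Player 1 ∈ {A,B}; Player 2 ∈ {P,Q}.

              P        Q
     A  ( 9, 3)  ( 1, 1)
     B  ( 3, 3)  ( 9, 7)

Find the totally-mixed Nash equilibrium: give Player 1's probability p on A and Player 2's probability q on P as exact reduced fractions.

p=2/3, q=4/7

P1 indiff ⇒ q·9+(1-q)·1 = q·3+(1-q)·9 ⇒ q(6) = (1-q)(8) ⇒ q = 4/7
P2 indiff ⇒ p·3+(1-p)·3 = p·1+(1-p)·7 ⇒ p(2) = (1-p)(4) ⇒ p = 2/3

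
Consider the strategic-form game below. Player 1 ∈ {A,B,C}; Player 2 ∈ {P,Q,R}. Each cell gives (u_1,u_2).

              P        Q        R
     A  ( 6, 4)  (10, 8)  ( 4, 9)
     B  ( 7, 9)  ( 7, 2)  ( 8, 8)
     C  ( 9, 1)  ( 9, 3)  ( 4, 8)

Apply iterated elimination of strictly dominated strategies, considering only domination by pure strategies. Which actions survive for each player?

IESDS → P1:{B,C} P2:{P,R}

P2 drop Q (R beats it: A:9>8 B:8>2 C:8>3)
P1 drop A (B beats it: P:7>6 R:8>4)
P1→{B,C} P2→{P,R}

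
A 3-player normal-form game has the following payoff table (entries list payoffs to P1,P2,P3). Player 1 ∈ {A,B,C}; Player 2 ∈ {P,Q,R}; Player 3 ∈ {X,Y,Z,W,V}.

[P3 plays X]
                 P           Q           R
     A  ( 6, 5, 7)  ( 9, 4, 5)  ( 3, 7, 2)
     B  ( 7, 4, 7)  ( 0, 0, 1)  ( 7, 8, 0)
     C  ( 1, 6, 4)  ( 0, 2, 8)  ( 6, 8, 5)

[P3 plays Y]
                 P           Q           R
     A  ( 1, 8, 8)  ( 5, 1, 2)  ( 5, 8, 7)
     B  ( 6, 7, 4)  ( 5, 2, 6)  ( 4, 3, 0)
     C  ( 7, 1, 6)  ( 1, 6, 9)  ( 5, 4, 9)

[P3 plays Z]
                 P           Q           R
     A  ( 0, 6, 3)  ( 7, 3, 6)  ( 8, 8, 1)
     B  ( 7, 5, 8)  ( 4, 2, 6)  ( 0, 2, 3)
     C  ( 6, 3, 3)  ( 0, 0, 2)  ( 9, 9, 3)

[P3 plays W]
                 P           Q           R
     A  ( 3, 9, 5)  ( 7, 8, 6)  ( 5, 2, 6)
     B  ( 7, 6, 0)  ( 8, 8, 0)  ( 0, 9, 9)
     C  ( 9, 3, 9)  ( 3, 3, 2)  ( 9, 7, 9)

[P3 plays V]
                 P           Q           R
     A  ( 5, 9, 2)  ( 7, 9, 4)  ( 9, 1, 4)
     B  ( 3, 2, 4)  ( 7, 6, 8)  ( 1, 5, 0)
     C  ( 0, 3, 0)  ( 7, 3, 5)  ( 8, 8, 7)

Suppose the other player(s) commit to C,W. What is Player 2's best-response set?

argmax u_2 = {R}

u_2(P vs C,W) = 3
u_2(Q vs C,W) = 3
u_2(R vs C,W) = 7
max payoff 7 at {R}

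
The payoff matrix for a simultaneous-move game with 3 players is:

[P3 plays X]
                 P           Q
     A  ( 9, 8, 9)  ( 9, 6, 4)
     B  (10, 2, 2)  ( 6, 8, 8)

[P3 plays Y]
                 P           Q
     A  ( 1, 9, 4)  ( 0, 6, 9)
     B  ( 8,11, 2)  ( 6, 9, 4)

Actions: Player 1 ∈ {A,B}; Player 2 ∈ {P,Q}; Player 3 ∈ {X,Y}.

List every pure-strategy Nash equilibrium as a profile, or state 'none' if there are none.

NE set: (B,P,Y)

(A,P,X): not NE [P1→B gives 10>9]
(A,P,Y): not NE [P1→B gives 8>1; P3→X gives 9>4]
(A,Q,X): not NE [P2→P gives 8>6; P3→Y gives 9>4]
(A,Q,Y): not NE [P1→B gives 6>0; P2→P gives 9>6]
(B,P,X): not NE [P2→Q gives 8>2]
(B,P,Y): NE
(B,Q,X): not NE [P1→A gives 9>6]
(B,Q,Y): not NE [P2→P gives 11>9; P3→X gives 8>4]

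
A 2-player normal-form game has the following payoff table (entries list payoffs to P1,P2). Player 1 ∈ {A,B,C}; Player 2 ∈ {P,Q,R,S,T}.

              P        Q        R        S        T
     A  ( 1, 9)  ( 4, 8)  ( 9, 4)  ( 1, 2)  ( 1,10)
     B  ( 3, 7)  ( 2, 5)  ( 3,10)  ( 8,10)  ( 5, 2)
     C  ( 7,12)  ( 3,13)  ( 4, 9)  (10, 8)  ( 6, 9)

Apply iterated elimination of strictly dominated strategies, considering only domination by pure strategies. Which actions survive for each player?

Remaining: P1:{A,C} P2:{P,Q,T}

P1 drop B (C beats it: P:7>3 Q:3>2 R:4>3 S:10>8 T:6>5)
P2 drop R (P beats it: A:9>4 C:12>9)
P2 drop S (P beats it: A:9>2 C:12>8)
P1→{A,C} P2→{P,Q,T}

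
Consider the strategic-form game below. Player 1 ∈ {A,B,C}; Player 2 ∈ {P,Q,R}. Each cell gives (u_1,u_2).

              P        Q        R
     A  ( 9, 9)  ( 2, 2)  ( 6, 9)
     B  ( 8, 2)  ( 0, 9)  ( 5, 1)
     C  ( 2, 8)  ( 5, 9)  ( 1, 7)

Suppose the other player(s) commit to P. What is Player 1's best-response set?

argmax u_1 = {A}

u_1(A vs P) = 9
u_1(B vs P) = 8
u_1(C vs P) = 2
max payoff 9 at {A}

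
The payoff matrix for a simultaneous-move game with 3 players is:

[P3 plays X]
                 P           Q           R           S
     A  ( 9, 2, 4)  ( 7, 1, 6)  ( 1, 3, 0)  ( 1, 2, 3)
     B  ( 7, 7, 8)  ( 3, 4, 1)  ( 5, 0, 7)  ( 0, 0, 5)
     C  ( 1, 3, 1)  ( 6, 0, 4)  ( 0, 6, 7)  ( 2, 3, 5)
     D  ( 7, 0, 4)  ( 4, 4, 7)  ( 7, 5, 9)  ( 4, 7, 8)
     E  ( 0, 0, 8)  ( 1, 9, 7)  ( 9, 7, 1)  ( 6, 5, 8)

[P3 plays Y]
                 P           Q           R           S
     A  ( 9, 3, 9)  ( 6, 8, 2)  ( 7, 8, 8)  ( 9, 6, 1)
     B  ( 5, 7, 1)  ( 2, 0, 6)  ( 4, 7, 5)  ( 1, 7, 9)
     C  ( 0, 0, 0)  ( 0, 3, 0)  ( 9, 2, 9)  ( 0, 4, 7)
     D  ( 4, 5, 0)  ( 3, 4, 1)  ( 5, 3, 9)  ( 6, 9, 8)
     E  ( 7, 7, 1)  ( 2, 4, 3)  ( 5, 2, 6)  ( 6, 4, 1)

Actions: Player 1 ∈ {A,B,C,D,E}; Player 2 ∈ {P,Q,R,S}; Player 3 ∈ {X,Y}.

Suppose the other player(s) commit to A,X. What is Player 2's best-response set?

u_2(P vs A,X) = 2
u_2(Q vs A,X) = 1
u_2(R vs A,X) = 3
u_2(S vs A,X) = 2
max payoff 3 at {R}

argmax u_2 = {R}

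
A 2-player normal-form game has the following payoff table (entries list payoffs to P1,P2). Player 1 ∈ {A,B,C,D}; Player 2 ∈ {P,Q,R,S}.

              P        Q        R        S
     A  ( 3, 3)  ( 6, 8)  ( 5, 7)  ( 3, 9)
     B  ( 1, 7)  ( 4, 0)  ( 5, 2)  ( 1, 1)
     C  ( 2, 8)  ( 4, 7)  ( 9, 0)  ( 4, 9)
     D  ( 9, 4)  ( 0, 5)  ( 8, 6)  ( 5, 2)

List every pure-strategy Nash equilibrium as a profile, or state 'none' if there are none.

(A,P): not NE [P1→D gives 9>3; P2→S gives 9>3]
(A,Q): not NE [P2→S gives 9>8]
(A,R): not NE [P1→C gives 9>5; P2→S gives 9>7]
(A,S): not NE [P1→D gives 5>3]
(B,P): not NE [P1→D gives 9>1]
(B,Q): not NE [P1→A gives 6>4; P2→P gives 7>0]
(B,R): not NE [P1→C gives 9>5; P2→P gives 7>2]
(B,S): not NE [P1→D gives 5>1; P2→P gives 7>1]
(C,P): not NE [P1→D gives 9>2; P2→S gives 9>8]
(C,Q): not NE [P1→A gives 6>4; P2→S gives 9>7]
(C,R): not NE [P2→S gives 9>0]
(C,S): not NE [P1→D gives 5>4]
(D,P): not NE [P2→R gives 6>4]
(D,Q): not NE [P1→A gives 6>0; P2→R gives 6>5]
(D,R): not NE [P1→C gives 9>8]
(D,S): not NE [P2→R gives 6>2]

PSNE: ∅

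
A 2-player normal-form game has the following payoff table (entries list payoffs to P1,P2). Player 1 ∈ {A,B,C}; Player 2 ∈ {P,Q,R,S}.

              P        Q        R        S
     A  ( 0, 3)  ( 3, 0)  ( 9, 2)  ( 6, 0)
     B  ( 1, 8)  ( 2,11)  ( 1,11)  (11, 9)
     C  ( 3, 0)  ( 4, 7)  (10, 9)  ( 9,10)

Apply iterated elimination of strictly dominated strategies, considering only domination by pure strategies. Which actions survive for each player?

IESDS → P1:{B,C} P2:{Q,R,S}

P1 drop A (C beats it: P:3>0 Q:4>3 R:10>9 S:9>6)
P2 drop P (Q beats it: B:11>8 C:7>0)
P1→{B,C} P2→{Q,R,S}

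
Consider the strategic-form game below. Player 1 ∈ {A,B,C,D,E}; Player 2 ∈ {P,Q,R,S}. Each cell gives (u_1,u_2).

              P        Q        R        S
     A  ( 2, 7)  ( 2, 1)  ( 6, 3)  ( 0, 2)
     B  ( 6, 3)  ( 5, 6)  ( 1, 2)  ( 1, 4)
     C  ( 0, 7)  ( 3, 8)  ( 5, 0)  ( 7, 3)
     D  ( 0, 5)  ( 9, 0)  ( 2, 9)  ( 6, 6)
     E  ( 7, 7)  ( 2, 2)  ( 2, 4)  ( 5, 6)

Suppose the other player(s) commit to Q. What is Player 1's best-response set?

BR_1 = {D}

u_1(A vs Q) = 2
u_1(B vs Q) = 5
u_1(C vs Q) = 3
u_1(D vs Q) = 9
u_1(E vs Q) = 2
max payoff 9 at {D}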